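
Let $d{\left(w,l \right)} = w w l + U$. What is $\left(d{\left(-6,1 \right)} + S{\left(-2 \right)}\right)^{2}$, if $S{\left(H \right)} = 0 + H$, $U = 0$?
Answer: $1156$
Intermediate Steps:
$d{\left(w,l \right)} = l w^{2}$ ($d{\left(w,l \right)} = w w l + 0 = w^{2} l + 0 = l w^{2} + 0 = l w^{2}$)
$S{\left(H \right)} = H$
$\left(d{\left(-6,1 \right)} + S{\left(-2 \right)}\right)^{2} = \left(1 \left(-6\right)^{2} - 2\right)^{2} = \left(1 \cdot 36 - 2\right)^{2} = \left(36 - 2\right)^{2} = 34^{2} = 1156$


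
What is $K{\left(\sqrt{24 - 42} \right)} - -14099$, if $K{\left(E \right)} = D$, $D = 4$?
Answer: $14103$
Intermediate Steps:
$K{\left(E \right)} = 4$
$K{\left(\sqrt{24 - 42} \right)} - -14099 = 4 - -14099 = 4 + 14099 = 14103$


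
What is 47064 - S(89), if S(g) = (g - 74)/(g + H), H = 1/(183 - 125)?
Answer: 80996854/1721 ≈ 47064.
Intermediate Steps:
H = 1/58 ≈ 0.017241
S(g) = (-74 + g)/(1/58 + g) (S(g) = (g - 74)/(g + 1/58) = (-74 + g)/(1/58 + g))
47064 - S(89) = 47064 - 58*(-74 + 89)/(1 + 58*89) = 47064 - 58*15/(1 + 5162) = 47064 - 58*15/5163 = 47064 - 1*290/1721 = 47064 - 290/1721 = 80996854/1721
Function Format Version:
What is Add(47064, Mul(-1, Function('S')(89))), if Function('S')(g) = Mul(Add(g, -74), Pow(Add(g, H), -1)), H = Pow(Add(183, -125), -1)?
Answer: Rational(80996854, 1721) ≈ 47064.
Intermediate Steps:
H = Rational(1, 58) (H = Pow(58, -1) = Rational(1, 58) ≈ 0.017241)
Function('S')(g) = Mul(Pow(Add(Rational(1, 58), g), -1), Add(-74, g)) (Function('S')(g) = Mul(Add(g, -74), Pow(Add(g, Rational(1, 58)), -1)) = Mul(Add(-74, g), Pow(Add(Rational(1, 58), g), -1)) = Mul(Pow(Add(Rational(1, 58), g), -1), Add(-74, g)))
Add(47064, Mul(-1, Function('S')(89))) = Add(47064, Mul(-1, Mul(58, Pow(Add(1, Mul(58, 89)), -1), Add(-74, 89)))) = Add(47064, Mul(-1, Mul(58, Pow(Add(1, 5162), -1), 15))) = Add(47064, Mul(-1, Mul(58, Pow(5163, -1), 15))) = Add(47064, Mul(-1, Mul(58, Rational(1, 5163), 15))) = Add(47064, Mul(-1, Rational(290, 1721))) = Add(47064, Rational(-290, 1721)) = Rational(80996854, 1721)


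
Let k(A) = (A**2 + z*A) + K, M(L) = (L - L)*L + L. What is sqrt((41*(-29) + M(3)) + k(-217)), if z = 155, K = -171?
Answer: sqrt(12097) ≈ 109.99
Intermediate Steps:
M(L) = L (M(L) = 0*L + L = 0 + L = L)
k(A) = -171 + A**2 + 155*A (k(A) = (A**2 + 155*A) - 171 = -171 + A**2 + 155*A)
sqrt((41*(-29) + M(3)) + k(-217)) = sqrt((41*(-29) + 3) + (-171 + (-217)**2 + 155*(-217))) = sqrt((-1189 + 3) + (-171 + 47089 - 33635)) = sqrt(-1186 + 13283) = sqrt(12097)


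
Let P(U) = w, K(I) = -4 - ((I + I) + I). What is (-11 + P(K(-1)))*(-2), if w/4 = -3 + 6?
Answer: -2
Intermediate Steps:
K(I) = -4 - 3*I (K(I) = -4 - (2*I + I) = -4 - 3*I)
w = 12 (w = 4*(-3 + 6) = 4*3 = 12)
P(U) = 12
(-11 + P(K(-1)))*(-2) = (-11 + 12)*(-2) = 1*(-2) = -2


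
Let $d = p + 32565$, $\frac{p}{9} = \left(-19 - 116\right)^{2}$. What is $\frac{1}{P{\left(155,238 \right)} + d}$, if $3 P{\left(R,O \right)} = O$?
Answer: $\frac{3}{590008} \approx 5.0847 \cdot 10^{-6}$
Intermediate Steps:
$P{\left(R,O \right)} = \frac{O}{3}$
$p = 164025$ ($p = 9 \left(-19 - 116\right)^{2} = 9 \left(-135\right)^{2} = 9 \cdot 18225 = 164025$)
$d = 196590$ ($d = 164025 + 32565 = 196590$)
$\frac{1}{P{\left(155,238 \right)} + d} = \frac{1}{\frac{1}{3} \cdot 238 + 196590} = \frac{1}{\frac{238}{3} + 196590} = \frac{1}{\frac{590008}{3}} = \frac{3}{590008}$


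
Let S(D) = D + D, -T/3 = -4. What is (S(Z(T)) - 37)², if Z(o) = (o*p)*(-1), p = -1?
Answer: 169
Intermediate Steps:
T = 12 (T = -3*(-4) = 12)
Z(o) = o (Z(o) = (o*(-1))*(-1) = -o*(-1) = o)
S(D) = 2*D
(S(Z(T)) - 37)² = (2*12 - 37)² = (24 - 37)² = (-13)² = 169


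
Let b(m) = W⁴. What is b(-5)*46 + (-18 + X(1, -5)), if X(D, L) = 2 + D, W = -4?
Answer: 11761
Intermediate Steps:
b(m) = 256 (b(m) = (-4)⁴ = 256)
b(-5)*46 + (-18 + X(1, -5)) = 256*46 + (-18 + (2 + 1)) = 11776 + (-18 + 3) = 11776 - 15 = 11761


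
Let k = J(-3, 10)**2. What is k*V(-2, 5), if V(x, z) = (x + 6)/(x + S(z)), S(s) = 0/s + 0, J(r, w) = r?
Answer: -18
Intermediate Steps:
S(s) = 0 (S(s) = 0 + 0 = 0)
V(x, z) = (6 + x)/x (V(x, z) = (x + 6)/(x + 0) = (6 + x)/x)
k = 9 (k = (-3)**2 = 9)
k*V(-2, 5) = 9*((6 - 2)/(-2)) = 9*(-1/2*4) = 9*(-2) = -18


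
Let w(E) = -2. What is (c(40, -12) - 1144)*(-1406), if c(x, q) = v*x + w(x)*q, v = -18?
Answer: 2587040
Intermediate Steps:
c(x, q) = -18*x - 2*q
(c(40, -12) - 1144)*(-1406) = ((-18*40 - 2*(-12)) - 1144)*(-1406) = ((-720 + 24) - 1144)*(-1406) = (-696 - 1144)*(-1406) = -1840*(-1406) = 2587040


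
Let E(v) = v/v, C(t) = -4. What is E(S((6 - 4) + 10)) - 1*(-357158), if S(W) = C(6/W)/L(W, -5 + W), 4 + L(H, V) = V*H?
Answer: 357159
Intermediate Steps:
L(H, V) = -4 + H*V (L(H, V) = -4 + V*H = -4 + H*V)
S(W) = -4/(-4 + W*(-5 + W))
E(v) = 1
E(S((6 - 4) + 10)) - 1*(-357158) = 1 - 1*(-357158) = 1 + 357158 = 357159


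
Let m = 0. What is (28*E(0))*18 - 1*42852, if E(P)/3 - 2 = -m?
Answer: -39828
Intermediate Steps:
E(P) = 6 (E(P) = 6 + 3*(-1*0) = 6 + 3*0 = 6 + 0 = 6)
(28*E(0))*18 - 1*42852 = (28*6)*18 - 1*42852 = 168*18 - 42852 = 3024 - 42852 = -39828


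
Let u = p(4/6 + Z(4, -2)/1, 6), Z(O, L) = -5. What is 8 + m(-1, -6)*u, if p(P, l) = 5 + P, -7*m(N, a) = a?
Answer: 60/7 ≈ 8.5714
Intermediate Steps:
m(N, a) = -a/7
u = ⅔ (u = 5 + (4/6 - 5/1) = 5 + (4*(⅙) - 5*1) = 5 + (⅔ - 5) = 5 - 13/3 = ⅔ ≈ 0.66667)
8 + m(-1, -6)*u = 8 - ⅐*(-6)*(⅔) = 8 + (6/7)*(⅔) = 8 + 4/7 = 60/7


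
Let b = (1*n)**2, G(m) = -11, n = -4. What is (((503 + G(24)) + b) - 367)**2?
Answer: 19881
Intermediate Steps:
b = 16 (b = (1*(-4))**2 = (-4)**2 = 16)
(((503 + G(24)) + b) - 367)**2 = (((503 - 11) + 16) - 367)**2 = ((492 + 16) - 367)**2 = (508 - 367)**2 = 141**2 = 19881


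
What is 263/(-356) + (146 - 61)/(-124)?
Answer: -7859/5518 ≈ -1.4242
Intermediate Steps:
263/(-356) + (146 - 61)/(-124) = 263*(-1/356) + 85*(-1/124) = -263/356 - 85/124 = -7859/5518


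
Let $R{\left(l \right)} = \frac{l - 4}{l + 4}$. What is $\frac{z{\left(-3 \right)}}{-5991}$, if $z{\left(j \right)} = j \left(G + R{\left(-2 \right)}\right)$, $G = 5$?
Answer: $\frac{2}{1997} \approx 0.0010015$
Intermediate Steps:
$R{\left(l \right)} = \frac{-4 + l}{4 + l}$
$z{\left(j \right)} = 2 j$ ($z{\left(j \right)} = j \left(5 + \frac{-4 - 2}{4 - 2}\right) = j \left(5 + \frac{1}{2} \left(-6\right)\right) = j \left(5 - 3\right) = j 2 = 2 j$)
$\frac{z{\left(-3 \right)}}{-5991} = \frac{2 \left(-3\right)}{-5991} = \left(- \frac{1}{5991}\right) \left(-6\right) = \frac{2}{1997}$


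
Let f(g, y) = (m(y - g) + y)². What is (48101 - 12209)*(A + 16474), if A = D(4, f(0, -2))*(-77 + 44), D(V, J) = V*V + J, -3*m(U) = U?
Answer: 570228168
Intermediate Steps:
m(U) = -U/3
f(g, y) = (g/3 + 2*y/3)² (f(g, y) = (-(y - g)/3 + y)² = ((-y/3 + g/3) + y)² = (g/3 + 2*y/3)²)
D(V, J) = J + V² (D(V, J) = V² + J = J + V²)
A = -1760/3 (A = ((0 + 2*(-2))²/9 + 4²)*(-77 + 44) = ((0 - 4)²/9 + 16)*(-33) = ((⅑)*(-4)² + 16)*(-33) = ((⅑)*16 + 16)*(-33) = (16/9 + 16)*(-33) = (160/9)*(-33) = -1760/3 ≈ -586.67)
(48101 - 12209)*(A + 16474) = (48101 - 12209)*(-1760/3 + 16474) = 35892*(47662/3) = 570228168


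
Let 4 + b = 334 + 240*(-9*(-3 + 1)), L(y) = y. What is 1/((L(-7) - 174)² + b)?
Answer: 1/37411 ≈ 2.6730e-5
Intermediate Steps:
b = 4650 (b = -4 + (334 + 240*(-9*(-3 + 1))) = -4 + (334 + 240*(-9*(-2))) = -4 + (334 + 240*18) = -4 + (334 + 4320) = -4 + 4654 = 4650)
1/((L(-7) - 174)² + b) = 1/((-7 - 174)² + 4650) = 1/((-181)² + 4650) = 1/(32761 + 4650) = 1/37411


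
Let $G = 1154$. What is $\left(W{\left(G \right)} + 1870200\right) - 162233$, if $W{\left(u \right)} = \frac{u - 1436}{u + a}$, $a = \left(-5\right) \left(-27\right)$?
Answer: $\frac{2201569181}{1289} \approx 1.708 \cdot 10^{6}$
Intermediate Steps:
$a = 135$
$W{\left(u \right)} = \frac{-1436 + u}{135 + u}$ ($W{\left(u \right)} = \frac{u - 1436}{u + 135} = \frac{-1436 + u}{135 + u}$)
$\left(W{\left(G \right)} + 1870200\right) - 162233 = \left(\frac{-1436 + 1154}{135 + 1154} + 1870200\right) - 162233 = \left(\frac{1}{1289} \left(-282\right) + 1870200\right) - 162233 = \left(- \frac{282}{1289} + 1870200\right) - 162233 = \frac{2410687518}{1289} - 162233 = \frac{2201569181}{1289}$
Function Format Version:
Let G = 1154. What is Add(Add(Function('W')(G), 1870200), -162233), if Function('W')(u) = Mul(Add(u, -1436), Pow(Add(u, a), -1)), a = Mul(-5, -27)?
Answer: Rational(2201569181, 1289) ≈ 1.7080e+6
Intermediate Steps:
a = 135
Function('W')(u) = Mul(Pow(Add(135, u), -1), Add(-1436, u)) (Function('W')(u) = Mul(Add(u, -1436), Pow(Add(u, 135), -1)) = Mul(Add(-1436, u), Pow(Add(135, u), -1)) = Mul(Pow(Add(135, u), -1), Add(-1436, u)))
Add(Add(Function('W')(G), 1870200), -162233) = Add(Add(Mul(Pow(Add(135, 1154), -1), Add(-1436, 1154)), 1870200), -162233) = Add(Add(Mul(Pow(1289, -1), -282), 1870200), -162233) = Add(Add(Mul(Rational(1, 1289), -282), 1870200), -162233) = Add(Add(Rational(-282, 1289), 1870200), -162233) = Add(Rational(2410687518, 1289), -162233) = Rational(2201569181, 1289)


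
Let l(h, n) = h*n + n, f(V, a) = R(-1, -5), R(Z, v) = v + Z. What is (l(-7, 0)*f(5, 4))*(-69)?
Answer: 0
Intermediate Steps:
R(Z, v) = Z + v
f(V, a) = -6 (f(V, a) = -1 - 5 = -6)
l(h, n) = n + h*n
(l(-7, 0)*f(5, 4))*(-69) = ((0*(1 - 7))*(-6))*(-69) = ((0*(-6))*(-6))*(-69) = (0*(-6))*(-69) = 0*(-69) = 0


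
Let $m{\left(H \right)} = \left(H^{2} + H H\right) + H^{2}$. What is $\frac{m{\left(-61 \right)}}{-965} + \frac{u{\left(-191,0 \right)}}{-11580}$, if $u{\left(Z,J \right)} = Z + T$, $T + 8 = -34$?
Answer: $- \frac{133723}{11580} \approx -11.548$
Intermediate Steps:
$m{\left(H \right)} = 3 H^{2}$ ($m{\left(H \right)} = \left(H^{2} + H^{2}\right) + H^{2} = 2 H^{2} + H^{2} = 3 H^{2}$)
$T = -42$ ($T = -8 - 34 = -42$)
$u{\left(Z,J \right)} = -42 + Z$ ($u{\left(Z,J \right)} = Z - 42 = -42 + Z$)
$\frac{m{\left(-61 \right)}}{-965} + \frac{u{\left(-191,0 \right)}}{-11580} = \frac{3 \left(-61\right)^{2}}{-965} + \frac{-42 - 191}{-11580} = 3 \cdot 3721 \left(- \frac{1}{965}\right) - - \frac{233}{11580} = 11163 \left(- \frac{1}{965}\right) + \frac{233}{11580} = - \frac{11163}{965} + \frac{233}{11580} = - \frac{133723}{11580}$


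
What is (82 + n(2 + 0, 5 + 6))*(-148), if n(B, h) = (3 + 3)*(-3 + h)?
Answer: -19240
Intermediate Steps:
n(B, h) = -18 + 6*h (n(B, h) = 6*(-3 + h) = -18 + 6*h)
(82 + n(2 + 0, 5 + 6))*(-148) = (82 + (-18 + 6*(5 + 6)))*(-148) = (82 + (-18 + 6*11))*(-148) = (82 + (-18 + 66))*(-148) = (82 + 48)*(-148) = 130*(-148) = -19240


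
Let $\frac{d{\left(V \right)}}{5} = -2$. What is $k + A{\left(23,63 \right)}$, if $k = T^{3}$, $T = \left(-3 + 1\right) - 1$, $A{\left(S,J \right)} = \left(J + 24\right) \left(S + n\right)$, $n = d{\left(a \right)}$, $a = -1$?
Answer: $1104$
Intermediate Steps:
$d{\left(V \right)} = -10$ ($d{\left(V \right)} = 5 \left(-2\right) = -10$)
$n = -10$
$A{\left(S,J \right)} = \left(-10 + S\right) \left(24 + J\right)$ ($A{\left(S,J \right)} = \left(J + 24\right) \left(S - 10\right) = \left(24 + J\right) \left(-10 + S\right) = \left(-10 + S\right) \left(24 + J\right)$)
$T = -3$ ($T = -2 - 1 = -3$)
$k = -27$ ($k = \left(-3\right)^{3} = -27$)
$k + A{\left(23,63 \right)} = -27 + \left(-240 - 630 + 24 \cdot 23 + 63 \cdot 23\right) = -27 + \left(-240 - 630 + 552 + 1449\right) = -27 + 1131 = 1104$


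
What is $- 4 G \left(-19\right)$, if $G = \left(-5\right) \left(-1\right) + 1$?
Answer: $456$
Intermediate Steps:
$G = 6$ ($G = 5 + 1 = 6$)
$- 4 G \left(-19\right) = \left(-4\right) 6 \left(-19\right) = \left(-24\right) \left(-19\right) = 456$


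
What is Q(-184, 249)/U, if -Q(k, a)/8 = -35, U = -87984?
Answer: -35/10998 ≈ -0.0031824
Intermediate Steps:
Q(k, a) = 280 (Q(k, a) = -8*(-35) = 280)
Q(-184, 249)/U = 280/(-87984) = 280*(-1/87984) = -35/10998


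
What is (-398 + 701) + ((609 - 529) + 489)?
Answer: 872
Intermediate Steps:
(-398 + 701) + ((609 - 529) + 489) = 303 + (80 + 489) = 303 + 569 = 872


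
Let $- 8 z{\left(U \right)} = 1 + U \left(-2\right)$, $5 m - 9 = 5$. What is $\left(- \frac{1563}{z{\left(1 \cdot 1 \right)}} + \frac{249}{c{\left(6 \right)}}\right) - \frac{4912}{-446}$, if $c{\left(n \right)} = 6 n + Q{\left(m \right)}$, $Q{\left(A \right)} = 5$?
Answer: $- \frac{114167849}{9143} \approx -12487.0$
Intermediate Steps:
$m = \frac{14}{5}$ ($m = \frac{9}{5} + \frac{1}{5} \cdot 5 = \frac{9}{5} + 1 = \frac{14}{5} \approx 2.8$)
$z{\left(U \right)} = - \frac{1}{8} + \frac{U}{4}$ ($z{\left(U \right)} = - \frac{1 + U \left(-2\right)}{8} = - \frac{1 - 2 U}{8} = - \frac{1}{8} + \frac{U}{4}$)
$c{\left(n \right)} = 5 + 6 n$ ($c{\left(n \right)} = 6 n + 5 = 5 + 6 n$)
$\left(- \frac{1563}{z{\left(1 \cdot 1 \right)}} + \frac{249}{c{\left(6 \right)}}\right) - \frac{4912}{-446} = \left(- \frac{1563}{- \frac{1}{8} + \frac{1 \cdot 1}{4}} + \frac{249}{5 + 6 \cdot 6}\right) - \frac{4912}{-446} = \left(- \frac{1563}{- \frac{1}{8} + \frac{1}{4} \cdot 1} + \frac{249}{5 + 36}\right) - - \frac{2456}{223} = \left(- \frac{1563}{- \frac{1}{8} + \frac{1}{4}} + \frac{249}{41}\right) + \frac{2456}{223} = \left(- 1563 \frac{1}{\frac{1}{8}} + 249 \cdot \frac{1}{41}\right) + \frac{2456}{223} = \left(\left(-1563\right) 8 + \frac{249}{41}\right) + \frac{2456}{223} = \left(-12504 + \frac{249}{41}\right) + \frac{2456}{223} = - \frac{512415}{41} + \frac{2456}{223} = - \frac{114167849}{9143}$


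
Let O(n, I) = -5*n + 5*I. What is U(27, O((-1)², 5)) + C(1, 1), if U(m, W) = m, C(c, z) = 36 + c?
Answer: 64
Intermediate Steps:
U(27, O((-1)², 5)) + C(1, 1) = 27 + (36 + 1) = 27 + 37 = 64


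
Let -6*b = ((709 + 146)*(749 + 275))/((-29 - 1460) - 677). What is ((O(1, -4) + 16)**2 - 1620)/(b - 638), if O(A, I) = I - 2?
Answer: 14440/5421 ≈ 2.6637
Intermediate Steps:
O(A, I) = -2 + I
b = 1280/19 (b = -(709 + 146)*(749 + 275)/(6*((-29 - 1460) - 677)) = -855*1024/(6*(-1489 - 677)) = -145920/(-2166) = -145920*(-1)/2166 = -1/6*(-7680/19) = 1280/19 ≈ 67.368)
((O(1, -4) + 16)**2 - 1620)/(b - 638) = (((-2 - 4) + 16)**2 - 1620)/(1280/19 - 638) = ((-6 + 16)**2 - 1620)/(-10842/19) = (10**2 - 1620)*(-19/10842) = (100 - 1620)*(-19/10842) = -1520*(-19/10842) = 14440/5421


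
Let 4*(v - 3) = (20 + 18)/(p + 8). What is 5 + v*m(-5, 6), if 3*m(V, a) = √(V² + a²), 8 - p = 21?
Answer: 5 + 11*√61/30 ≈ 7.8638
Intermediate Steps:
p = -13 (p = 8 - 1*21 = 8 - 21 = -13)
m(V, a) = √(V² + a²)/3
v = 11/10 (v = 3 + ((20 + 18)/(-13 + 8))/4 = 3 + (38/(-5))/4 = 3 + (38*(-⅕))/4 = 3 + (¼)*(-38/5) = 3 - 19/10 = 11/10 ≈ 1.1000)
5 + v*m(-5, 6) = 5 + 11*(√((-5)² + 6²)/3)/10 = 5 + 11*(√(25 + 36)/3)/10 = 5 + 11*(√61/3)/10 = 5 + 11*√61/30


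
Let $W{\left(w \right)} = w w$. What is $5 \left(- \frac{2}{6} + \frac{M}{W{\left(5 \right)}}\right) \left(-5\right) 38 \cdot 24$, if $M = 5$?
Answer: $3040$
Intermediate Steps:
$W{\left(w \right)} = w^{2}$
$5 \left(- \frac{2}{6} + \frac{M}{W{\left(5 \right)}}\right) \left(-5\right) 38 \cdot 24 = 5 \left(- \frac{2}{6} + \frac{5}{5^{2}}\right) \left(-5\right) 38 \cdot 24 = 5 \left(\left(-2\right) \frac{1}{6} + \frac{5}{25}\right) \left(-5\right) 38 \cdot 24 = 5 \left(- \frac{1}{3} + 5 \cdot \frac{1}{25}\right) \left(-5\right) 38 \cdot 24 = 5 \left(- \frac{1}{3} + \frac{1}{5}\right) \left(-5\right) 38 \cdot 24 = 5 \left(- \frac{2}{15}\right) \left(-5\right) 38 \cdot 24 = \left(- \frac{2}{3}\right) \left(-5\right) 38 \cdot 24 = \frac{10}{3} \cdot 38 \cdot 24 = \frac{380}{3} \cdot 24 = 3040$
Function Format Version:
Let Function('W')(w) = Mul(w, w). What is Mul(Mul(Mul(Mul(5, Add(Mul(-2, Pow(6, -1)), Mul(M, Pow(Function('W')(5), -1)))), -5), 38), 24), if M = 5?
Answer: 3040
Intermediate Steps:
Function('W')(w) = Pow(w, 2)
Mul(Mul(Mul(Mul(5, Add(Mul(-2, Pow(6, -1)), Mul(M, Pow(Function('W')(5), -1)))), -5), 38), 24) = Mul(Mul(Mul(Mul(5, Add(Mul(-2, Pow(6, -1)), Mul(5, Pow(Pow(5, 2), -1)))), -5), 38), 24) = Mul(Mul(Mul(Mul(5, Add(Mul(-2, Rational(1, 6)), Mul(5, Pow(25, -1)))), -5), 38), 24) = Mul(Mul(Mul(Mul(5, Add(Rational(-1, 3), Mul(5, Rational(1, 25)))), -5), 38), 24) = Mul(Mul(Mul(Mul(5, Add(Rational(-1, 3), Rational(1, 5))), -5), 38), 24) = Mul(Mul(Mul(Mul(5, Rational(-2, 15)), -5), 38), 24) = Mul(Mul(Mul(Rational(-2, 3), -5), 38), 24) = Mul(Mul(Rational(10, 3), 38), 24) = Mul(Rational(380, 3), 24) = 3040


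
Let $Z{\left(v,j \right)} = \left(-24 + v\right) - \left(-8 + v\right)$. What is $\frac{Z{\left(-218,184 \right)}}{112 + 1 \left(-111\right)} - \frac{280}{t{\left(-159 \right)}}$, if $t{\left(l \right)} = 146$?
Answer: $- \frac{1308}{73} \approx -17.918$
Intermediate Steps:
$Z{\left(v,j \right)} = -16$
$\frac{Z{\left(-218,184 \right)}}{112 + 1 \left(-111\right)} - \frac{280}{t{\left(-159 \right)}} = - \frac{16}{112 + 1 \left(-111\right)} - \frac{280}{146} = - \frac{16}{112 - 111} - \frac{140}{73} = - \frac{16}{1} - \frac{140}{73} = \left(-16\right) 1 - \frac{140}{73} = -16 - \frac{140}{73} = - \frac{1308}{73}$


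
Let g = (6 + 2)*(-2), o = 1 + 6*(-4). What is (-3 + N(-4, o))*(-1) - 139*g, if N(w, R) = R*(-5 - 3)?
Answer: 2043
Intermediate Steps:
o = -23 (o = 1 - 24 = -23)
N(w, R) = -8*R (N(w, R) = R*(-8) = -8*R)
g = -16 (g = 8*(-2) = -16)
(-3 + N(-4, o))*(-1) - 139*g = (-3 - 8*(-23))*(-1) - 139*(-16) = (-3 + 184)*(-1) + 2224 = 181*(-1) + 2224 = -181 + 2224 = 2043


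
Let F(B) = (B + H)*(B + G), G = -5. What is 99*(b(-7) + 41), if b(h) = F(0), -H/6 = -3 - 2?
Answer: -10791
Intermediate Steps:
H = 30 (H = -6*(-3 - 2) = -6*(-5) = 30)
F(B) = (-5 + B)*(30 + B) (F(B) = (B + 30)*(B - 5) = (30 + B)*(-5 + B) = (-5 + B)*(30 + B))
b(h) = -150 (b(h) = -150 + 0**2 + 25*0 = -150 + 0 + 0 = -150)
99*(b(-7) + 41) = 99*(-150 + 41) = 99*(-109) = -10791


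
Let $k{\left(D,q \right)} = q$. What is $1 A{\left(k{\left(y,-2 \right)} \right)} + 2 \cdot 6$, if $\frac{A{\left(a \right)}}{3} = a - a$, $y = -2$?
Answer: $12$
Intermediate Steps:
$A{\left(a \right)} = 0$ ($A{\left(a \right)} = 3 \left(a - a\right) = 3 \cdot 0 = 0$)
$1 A{\left(k{\left(y,-2 \right)} \right)} + 2 \cdot 6 = 1 \cdot 0 + 2 \cdot 6 = 0 + 12 = 12$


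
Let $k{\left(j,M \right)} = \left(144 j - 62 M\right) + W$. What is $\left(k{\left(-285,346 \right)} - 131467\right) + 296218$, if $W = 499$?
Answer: $102758$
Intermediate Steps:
$k{\left(j,M \right)} = 499 - 62 M + 144 j$ ($k{\left(j,M \right)} = \left(144 j - 62 M\right) + 499 = \left(- 62 M + 144 j\right) + 499 = 499 - 62 M + 144 j$)
$\left(k{\left(-285,346 \right)} - 131467\right) + 296218 = \left(\left(499 - 21452 + 144 \left(-285\right)\right) - 131467\right) + 296218 = \left(\left(499 - 21452 - 41040\right) - 131467\right) + 296218 = \left(-61993 - 131467\right) + 296218 = -193460 + 296218 = 102758$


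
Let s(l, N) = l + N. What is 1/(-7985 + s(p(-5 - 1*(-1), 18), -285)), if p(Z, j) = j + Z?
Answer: -1/8256 ≈ -0.00012112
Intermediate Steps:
p(Z, j) = Z + j
s(l, N) = N + l
1/(-7985 + s(p(-5 - 1*(-1), 18), -285)) = 1/(-7985 + (-285 + ((-5 - 1*(-1)) + 18))) = 1/(-7985 + (-285 + ((-5 + 1) + 18))) = 1/(-7985 + (-285 + (-4 + 18))) = 1/(-7985 + (-285 + 14)) = 1/(-7985 - 271) = 1/(-8256) = -1/8256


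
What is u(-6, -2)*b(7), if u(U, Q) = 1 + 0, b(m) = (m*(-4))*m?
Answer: -196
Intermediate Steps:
b(m) = -4*m**2 (b(m) = (-4*m)*m = -4*m**2)
u(U, Q) = 1
u(-6, -2)*b(7) = 1*(-4*7**2) = 1*(-4*49) = 1*(-196) = -196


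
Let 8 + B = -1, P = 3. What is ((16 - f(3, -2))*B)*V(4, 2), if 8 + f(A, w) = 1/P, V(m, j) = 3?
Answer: -639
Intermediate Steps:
B = -9 (B = -8 - 1 = -9)
f(A, w) = -23/3 (f(A, w) = -8 + 1/3 = -8 + ⅓ = -23/3)
((16 - f(3, -2))*B)*V(4, 2) = ((16 - 1*(-23/3))*(-9))*3 = ((16 + 23/3)*(-9))*3 = ((71/3)*(-9))*3 = -213*3 = -639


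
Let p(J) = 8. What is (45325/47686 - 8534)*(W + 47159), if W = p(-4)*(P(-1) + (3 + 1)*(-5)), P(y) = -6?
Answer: -19104690510049/47686 ≈ -4.0064e+8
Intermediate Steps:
W = -208 (W = 8*(-6 + (3 + 1)*(-5)) = 8*(-6 + 4*(-5)) = 8*(-6 - 20) = 8*(-26) = -208)
(45325/47686 - 8534)*(W + 47159) = (45325/47686 - 8534)*(-208 + 47159) = (45325*(1/47686) - 8534)*46951 = (45325/47686 - 8534)*46951 = -406906999/47686*46951 = -19104690510049/47686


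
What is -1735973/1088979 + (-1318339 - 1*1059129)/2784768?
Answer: -206202632901/84237607552 ≈ -2.4479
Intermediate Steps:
-1735973/1088979 + (-1318339 - 1*1059129)/2784768 = -1735973*1/1088979 + (-1318339 - 1059129)*(1/2784768) = -1735973/1088979 - 2377468*1/2784768 = -1735973/1088979 - 594367/696192 = -206202632901/84237607552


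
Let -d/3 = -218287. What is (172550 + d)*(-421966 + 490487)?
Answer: 56695029131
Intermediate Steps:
d = 654861 (d = -3*(-218287) = 654861)
(172550 + d)*(-421966 + 490487) = (172550 + 654861)*(-421966 + 490487) = 827411*68521 = 56695029131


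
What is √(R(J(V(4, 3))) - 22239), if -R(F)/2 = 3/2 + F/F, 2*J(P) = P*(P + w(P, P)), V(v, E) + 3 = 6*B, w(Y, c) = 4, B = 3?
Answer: 2*I*√5561 ≈ 149.14*I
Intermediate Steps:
V(v, E) = 15 (V(v, E) = -3 + 6*3 = -3 + 18 = 15)
J(P) = P*(4 + P)/2 (J(P) = (P*(P + 4))/2 = (P*(4 + P))/2 = P*(4 + P)/2)
R(F) = -5 (R(F) = -2*(3/2 + F/F) = -2*(3*(½) + 1) = -2*(3/2 + 1) = -2*5/2 = -5)
√(R(J(V(4, 3))) - 22239) = √(-5 - 22239) = √(-22244) = 2*I*√5561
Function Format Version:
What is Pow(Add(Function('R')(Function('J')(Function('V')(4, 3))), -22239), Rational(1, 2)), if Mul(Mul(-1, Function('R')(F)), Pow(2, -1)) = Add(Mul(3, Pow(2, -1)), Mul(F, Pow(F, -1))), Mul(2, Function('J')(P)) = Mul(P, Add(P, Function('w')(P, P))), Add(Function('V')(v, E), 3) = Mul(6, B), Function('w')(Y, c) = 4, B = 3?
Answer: Mul(2, I, Pow(5561, Rational(1, 2))) ≈ Mul(149.14, I)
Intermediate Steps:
Function('V')(v, E) = 15 (Function('V')(v, E) = Add(-3, Mul(6, 3)) = Add(-3, 18) = 15)
Function('J')(P) = Mul(Rational(1, 2), P, Add(4, P)) (Function('J')(P) = Mul(Rational(1, 2), Mul(P, Add(P, 4))) = Mul(Rational(1, 2), Mul(P, Add(4, P))) = Mul(Rational(1, 2), P, Add(4, P)))
Function('R')(F) = -5 (Function('R')(F) = Mul(-2, Add(Mul(3, Pow(2, -1)), Mul(F, Pow(F, -1)))) = Mul(-2, Add(Mul(3, Rational(1, 2)), 1)) = Mul(-2, Add(Rational(3, 2), 1)) = Mul(-2, Rational(5, 2)) = -5)
Pow(Add(Function('R')(Function('J')(Function('V')(4, 3))), -22239), Rational(1, 2)) = Pow(Add(-5, -22239), Rational(1, 2)) = Pow(-22244, Rational(1, 2)) = Mul(2, I, Pow(5561, Rational(1, 2)))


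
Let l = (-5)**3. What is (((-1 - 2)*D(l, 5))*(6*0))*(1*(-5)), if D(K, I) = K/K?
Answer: 0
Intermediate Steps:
l = -125
D(K, I) = 1
(((-1 - 2)*D(l, 5))*(6*0))*(1*(-5)) = (((-1 - 2)*1)*(6*0))*(1*(-5)) = (-3*1*0)*(-5) = -3*0*(-5) = 0*(-5) = 0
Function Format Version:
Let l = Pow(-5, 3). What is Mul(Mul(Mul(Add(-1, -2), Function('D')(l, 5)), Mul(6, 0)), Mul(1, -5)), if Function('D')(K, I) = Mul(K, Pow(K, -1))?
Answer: 0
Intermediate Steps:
l = -125
Function('D')(K, I) = 1
Mul(Mul(Mul(Add(-1, -2), Function('D')(l, 5)), Mul(6, 0)), Mul(1, -5)) = Mul(Mul(Mul(Add(-1, -2), 1), Mul(6, 0)), Mul(1, -5)) = Mul(Mul(Mul(-3, 1), 0), -5) = Mul(Mul(-3, 0), -5) = Mul(0, -5) = 0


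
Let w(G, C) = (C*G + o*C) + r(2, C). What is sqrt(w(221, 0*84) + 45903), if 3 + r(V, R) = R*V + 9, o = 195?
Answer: 3*sqrt(5101) ≈ 214.26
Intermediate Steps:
r(V, R) = 6 + R*V (r(V, R) = -3 + (R*V + 9) = -3 + (9 + R*V) = 6 + R*V)
w(G, C) = 6 + 197*C + C*G (w(G, C) = (C*G + 195*C) + (6 + C*2) = (195*C + C*G) + (6 + 2*C) = 6 + 197*C + C*G)
sqrt(w(221, 0*84) + 45903) = sqrt((6 + 197*(0*84) + (0*84)*221) + 45903) = sqrt((6 + 197*0 + 0*221) + 45903) = sqrt((6 + 0 + 0) + 45903) = sqrt(6 + 45903) = sqrt(45909) = 3*sqrt(5101)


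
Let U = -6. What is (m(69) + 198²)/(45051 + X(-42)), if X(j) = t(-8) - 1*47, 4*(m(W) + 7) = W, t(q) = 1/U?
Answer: 470571/540046 ≈ 0.87135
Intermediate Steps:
t(q) = -⅙ (t(q) = 1/(-6) = -⅙)
m(W) = -7 + W/4
X(j) = -283/6 (X(j) = -⅙ - 1*47 = -⅙ - 47 = -283/6)
(m(69) + 198²)/(45051 + X(-42)) = ((-7 + (¼)*69) + 198²)/(45051 - 283/6) = ((-7 + 69/4) + 39204)/(270023/6) = (41/4 + 39204)*(6/270023) = (156857/4)*(6/270023) = 470571/540046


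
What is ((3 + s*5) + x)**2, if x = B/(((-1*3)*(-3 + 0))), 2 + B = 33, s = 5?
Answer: 80089/81 ≈ 988.75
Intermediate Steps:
B = 31 (B = -2 + 33 = 31)
x = 31/9 (x = 31/(((-1*3)*(-3 + 0))) = 31/((-3*(-3))) = 31/9 ≈ 3.4444)
((3 + s*5) + x)**2 = ((3 + 5*5) + 31/9)**2 = ((3 + 25) + 31/9)**2 = (28 + 31/9)**2 = (283/9)**2 = 80089/81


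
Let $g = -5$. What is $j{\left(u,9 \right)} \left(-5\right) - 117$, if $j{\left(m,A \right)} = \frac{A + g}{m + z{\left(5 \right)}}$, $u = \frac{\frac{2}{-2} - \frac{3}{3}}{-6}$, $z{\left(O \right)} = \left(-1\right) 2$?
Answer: $-105$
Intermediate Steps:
$z{\left(O \right)} = -2$
$u = \frac{1}{3}$ ($u = \left(2 \left(- \frac{1}{2}\right) - 1\right) \left(- \frac{1}{6}\right) = \left(-1 - 1\right) \left(- \frac{1}{6}\right) = \left(-2\right) \left(- \frac{1}{6}\right) = \frac{1}{3} \approx 0.33333$)
$j{\left(m,A \right)} = \frac{-5 + A}{-2 + m}$ ($j{\left(m,A \right)} = \frac{A - 5}{m - 2} = \frac{-5 + A}{-2 + m}$)
$j{\left(u,9 \right)} \left(-5\right) - 117 = \frac{-5 + 9}{-2 + \frac{1}{3}} \left(-5\right) - 117 = \frac{1}{- \frac{5}{3}} \cdot 4 \left(-5\right) - 117 = \left(- \frac{3}{5}\right) 4 \left(-5\right) - 117 = \left(- \frac{12}{5}\right) \left(-5\right) - 117 = 12 - 117 = -105$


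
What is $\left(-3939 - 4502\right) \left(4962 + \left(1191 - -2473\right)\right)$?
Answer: $-72812066$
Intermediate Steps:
$\left(-3939 - 4502\right) \left(4962 + \left(1191 - -2473\right)\right) = - 8441 \left(4962 + \left(1191 + 2473\right)\right) = - 8441 \left(4962 + 3664\right) = \left(-8441\right) 8626 = -72812066$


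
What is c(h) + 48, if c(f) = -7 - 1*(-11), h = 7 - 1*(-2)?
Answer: 52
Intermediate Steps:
h = 9 (h = 7 + 2 = 9)
c(f) = 4 (c(f) = -7 + 11 = 4)
c(h) + 48 = 4 + 48 = 52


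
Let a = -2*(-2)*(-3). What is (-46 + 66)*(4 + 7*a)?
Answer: -1600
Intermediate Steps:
a = -12 (a = 4*(-3) = -12)
(-46 + 66)*(4 + 7*a) = (-46 + 66)*(4 + 7*(-12)) = 20*(4 - 84) = 20*(-80) = -1600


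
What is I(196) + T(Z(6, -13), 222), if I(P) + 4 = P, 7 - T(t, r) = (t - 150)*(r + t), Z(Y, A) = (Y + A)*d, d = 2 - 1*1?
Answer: 33954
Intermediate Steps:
d = 1 (d = 2 - 1 = 1)
Z(Y, A) = A + Y (Z(Y, A) = (Y + A)*1 = (A + Y)*1 = A + Y)
T(t, r) = 7 - (-150 + t)*(r + t) (T(t, r) = 7 - (t - 150)*(r + t) = 7 - (-150 + t)*(r + t))
I(P) = -4 + P
I(196) + T(Z(6, -13), 222) = (-4 + 196) + (7 - (-13 + 6)**2 + 150*222 + 150*(-13 + 6) - 1*222*(-13 + 6)) = 192 + (7 - 1*(-7)**2 + 33300 + 150*(-7) - 1*222*(-7)) = 192 + (7 - 1*49 + 33300 - 1050 + 1554) = 192 + (7 - 49 + 33300 - 1050 + 1554) = 192 + 33762 = 33954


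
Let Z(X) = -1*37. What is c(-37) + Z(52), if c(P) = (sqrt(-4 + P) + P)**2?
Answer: 1291 - 74*I*sqrt(41) ≈ 1291.0 - 473.83*I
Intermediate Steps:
c(P) = (P + sqrt(-4 + P))**2
Z(X) = -37
c(-37) + Z(52) = (-37 + sqrt(-4 - 37))**2 - 37 = (-37 + sqrt(-41))**2 - 37 = (-37 + I*sqrt(41))**2 - 37 = -37 + (-37 + I*sqrt(41))**2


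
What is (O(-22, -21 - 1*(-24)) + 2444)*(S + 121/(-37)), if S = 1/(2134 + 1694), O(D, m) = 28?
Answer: -95409106/11803 ≈ -8083.5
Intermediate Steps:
S = 1/3828 ≈ 0.00026123
(O(-22, -21 - 1*(-24)) + 2444)*(S + 121/(-37)) = (28 + 2444)*(1/3828 + 121/(-37)) = 2472*(1/3828 + 121*(-1/37)) = 2472*(1/3828 - 121/37) = 2472*(-463151/141636) = -95409106/11803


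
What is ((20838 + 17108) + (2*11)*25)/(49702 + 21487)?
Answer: 38496/71189 ≈ 0.54076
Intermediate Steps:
((20838 + 17108) + (2*11)*25)/(49702 + 21487) = (37946 + 22*25)/71189 = (37946 + 550)*(1/71189) = 38496*(1/71189) = 38496/71189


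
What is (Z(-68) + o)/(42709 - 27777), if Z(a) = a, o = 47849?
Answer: 47781/14932 ≈ 3.1999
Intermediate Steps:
(Z(-68) + o)/(42709 - 27777) = (-68 + 47849)/(42709 - 27777) = 47781/14932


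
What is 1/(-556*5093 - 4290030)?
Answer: -1/7121738 ≈ -1.4042e-7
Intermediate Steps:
1/(-556*5093 - 4290030) = 1/(-2831708 - 4290030) = 1/(-7121738) = -1/7121738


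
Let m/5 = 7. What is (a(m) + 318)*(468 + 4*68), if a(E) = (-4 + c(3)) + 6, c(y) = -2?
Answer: 235320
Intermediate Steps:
m = 35 (m = 5*7 = 35)
a(E) = 0 (a(E) = (-4 - 2) + 6 = -6 + 6 = 0)
(a(m) + 318)*(468 + 4*68) = (0 + 318)*(468 + 4*68) = 318*(468 + 272) = 318*740 = 235320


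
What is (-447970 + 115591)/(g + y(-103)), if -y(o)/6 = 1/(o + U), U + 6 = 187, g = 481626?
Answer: -4320927/6261137 ≈ -0.69012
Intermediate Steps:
U = 181 (U = -6 + 187 = 181)
y(o) = -6/(181 + o) (y(o) = -6/(o + 181) = -6/(181 + o))
(-447970 + 115591)/(g + y(-103)) = (-447970 + 115591)/(481626 - 6/(181 - 103)) = -332379/(481626 - 6/78) = -332379/(481626 - 6*1/78) = -332379/(481626 - 1/13) = -332379/6261137/13 = -332379*13/6261137 = -4320927/6261137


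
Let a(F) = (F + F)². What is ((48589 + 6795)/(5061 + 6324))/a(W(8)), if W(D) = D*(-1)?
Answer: 301/15840 ≈ 0.019003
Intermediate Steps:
W(D) = -D
a(F) = 4*F² (a(F) = (2*F)² = 4*F²)
((48589 + 6795)/(5061 + 6324))/a(W(8)) = ((48589 + 6795)/(5061 + 6324))/((4*(-1*8)²)) = (55384/11385)/((4*(-8)²)) = (55384*(1/11385))/((4*64)) = (2408/495)/256 = (2408/495)*(1/256) = 301/15840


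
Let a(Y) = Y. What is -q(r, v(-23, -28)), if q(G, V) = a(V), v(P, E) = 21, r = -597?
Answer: -21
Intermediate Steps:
q(G, V) = V
-q(r, v(-23, -28)) = -1*21 = -21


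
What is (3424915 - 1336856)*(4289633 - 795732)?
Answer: 7295471428159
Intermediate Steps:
(3424915 - 1336856)*(4289633 - 795732) = 2088059*3493901 = 7295471428159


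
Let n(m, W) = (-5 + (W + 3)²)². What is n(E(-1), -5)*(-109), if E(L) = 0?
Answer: -109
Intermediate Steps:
n(m, W) = (-5 + (3 + W)²)²
n(E(-1), -5)*(-109) = (-5 + (3 - 5)²)²*(-109) = (-5 + (-2)²)²*(-109) = (-5 + 4)²*(-109) = (-1)²*(-109) = 1*(-109) = -109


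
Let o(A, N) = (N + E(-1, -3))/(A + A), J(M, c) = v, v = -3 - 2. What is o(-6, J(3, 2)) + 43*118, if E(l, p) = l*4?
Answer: 20299/4 ≈ 5074.8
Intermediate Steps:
E(l, p) = 4*l
v = -5
J(M, c) = -5
o(A, N) = (-4 + N)/(2*A) (o(A, N) = (N + 4*(-1))/(A + A) = (N - 4)/((2*A)) = (-4 + N)*(1/(2*A)) = (-4 + N)/(2*A))
o(-6, J(3, 2)) + 43*118 = (½)*(-4 - 5)/(-6) + 43*118 = (½)*(-⅙)*(-9) + 5074 = ¾ + 5074 = 20299/4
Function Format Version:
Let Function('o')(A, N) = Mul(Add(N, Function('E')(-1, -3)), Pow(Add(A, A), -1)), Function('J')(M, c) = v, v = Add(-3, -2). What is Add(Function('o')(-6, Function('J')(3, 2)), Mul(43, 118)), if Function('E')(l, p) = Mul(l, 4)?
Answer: Rational(20299, 4) ≈ 5074.8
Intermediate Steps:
Function('E')(l, p) = Mul(4, l)
v = -5
Function('J')(M, c) = -5
Function('o')(A, N) = Mul(Rational(1, 2), Pow(A, -1), Add(-4, N)) (Function('o')(A, N) = Mul(Add(N, Mul(4, -1)), Pow(Add(A, A), -1)) = Mul(Add(N, -4), Pow(Mul(2, A), -1)) = Mul(Add(-4, N), Mul(Rational(1, 2), Pow(A, -1))) = Mul(Rational(1, 2), Pow(A, -1), Add(-4, N)))
Add(Function('o')(-6, Function('J')(3, 2)), Mul(43, 118)) = Add(Mul(Rational(1, 2), Pow(-6, -1), Add(-4, -5)), Mul(43, 118)) = Add(Mul(Rational(1, 2), Rational(-1, 6), -9), 5074) = Add(Rational(3, 4), 5074) = Rational(20299, 4)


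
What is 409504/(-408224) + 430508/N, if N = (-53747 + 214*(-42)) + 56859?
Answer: -107061264/1441541 ≈ -74.269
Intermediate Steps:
N = -5876 (N = (-53747 - 8988) + 56859 = -62735 + 56859 = -5876)
409504/(-408224) + 430508/N = 409504/(-408224) + 430508/(-5876) = 409504*(-1/408224) + 430508*(-1/5876) = -12797/12757 - 8279/113 = -107061264/1441541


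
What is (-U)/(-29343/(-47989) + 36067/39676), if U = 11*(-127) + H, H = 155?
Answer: 2364782362488/2895032131 ≈ 816.84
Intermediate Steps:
U = -1242 (U = 11*(-127) + 155 = -1397 + 155 = -1242)
(-U)/(-29343/(-47989) + 36067/39676) = (-1*(-1242))/(-29343/(-47989) + 36067/39676) = 1242/(-29343*(-1/47989) + 36067*(1/39676)) = 1242/(29343/47989 + 36067/39676) = 1242/(2895032131/1904011564) = 1242*(1904011564/2895032131) = 2364782362488/2895032131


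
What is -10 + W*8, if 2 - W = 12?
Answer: -90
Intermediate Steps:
W = -10 (W = 2 - 1*12 = 2 - 12 = -10)
-10 + W*8 = -10 - 10*8 = -10 - 80 = -90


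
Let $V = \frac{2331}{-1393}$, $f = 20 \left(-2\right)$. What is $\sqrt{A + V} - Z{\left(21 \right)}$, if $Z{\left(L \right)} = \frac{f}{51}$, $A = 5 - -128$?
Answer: $\frac{40}{51} + \frac{\sqrt{5200666}}{199} \approx 12.244$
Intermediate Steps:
$f = -40$
$A = 133$ ($A = 5 + 128 = 133$)
$Z{\left(L \right)} = - \frac{40}{51}$
$V = - \frac{333}{199}$ ($V = 2331 \left(- \frac{1}{1393}\right) = - \frac{333}{199} \approx -1.6734$)
$\sqrt{A + V} - Z{\left(21 \right)} = \sqrt{133 - \frac{333}{199}} - - \frac{40}{51} = \sqrt{\frac{26134}{199}} + \frac{40}{51} = \frac{\sqrt{5200666}}{199} + \frac{40}{51} = \frac{40}{51} + \frac{\sqrt{5200666}}{199}$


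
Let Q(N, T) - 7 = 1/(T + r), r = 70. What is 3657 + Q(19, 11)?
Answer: 296785/81 ≈ 3664.0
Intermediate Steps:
Q(N, T) = 7 + 1/(70 + T) (Q(N, T) = 7 + 1/(T + 70) = 7 + 1/(70 + T))
3657 + Q(19, 11) = 3657 + (491 + 7*11)/(70 + 11) = 3657 + (491 + 77)/81 = 3657 + (1/81)*568 = 3657 + 568/81 = 296785/81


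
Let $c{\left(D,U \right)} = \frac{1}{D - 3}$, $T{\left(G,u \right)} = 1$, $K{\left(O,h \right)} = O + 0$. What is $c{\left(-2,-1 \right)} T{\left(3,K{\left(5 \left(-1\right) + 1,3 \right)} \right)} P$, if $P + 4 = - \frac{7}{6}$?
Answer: $\frac{31}{30} \approx 1.0333$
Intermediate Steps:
$K{\left(O,h \right)} = O$
$c{\left(D,U \right)} = \frac{1}{-3 + D}$
$P = - \frac{31}{6}$ ($P = -4 - \frac{7}{6} = - \frac{31}{6} \approx -5.1667$)
$c{\left(-2,-1 \right)} T{\left(3,K{\left(5 \left(-1\right) + 1,3 \right)} \right)} P = \frac{1}{-3 - 2} \cdot 1 \left(- \frac{31}{6}\right) = \frac{1}{-5} \cdot 1 \left(- \frac{31}{6}\right) = \left(- \frac{1}{5}\right) 1 \left(- \frac{31}{6}\right) = \left(- \frac{1}{5}\right) \left(- \frac{31}{6}\right) = \frac{31}{30}$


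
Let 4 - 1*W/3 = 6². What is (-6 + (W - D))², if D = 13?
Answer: 13225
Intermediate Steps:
W = -96 (W = 12 - 3*6² = 12 - 3*36 = 12 - 108 = -96)
(-6 + (W - D))² = (-6 + (-96 - 1*13))² = (-6 + (-96 - 13))² = (-6 - 109)² = (-115)² = 13225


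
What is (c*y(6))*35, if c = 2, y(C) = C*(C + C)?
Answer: 5040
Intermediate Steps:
y(C) = 2*C² (y(C) = C*(2*C) = 2*C²)
(c*y(6))*35 = (2*(2*6²))*35 = (2*(2*36))*35 = (2*72)*35 = 144*35 = 5040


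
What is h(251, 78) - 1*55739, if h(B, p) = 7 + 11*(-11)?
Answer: -55853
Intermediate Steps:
h(B, p) = -114 (h(B, p) = 7 - 121 = -114)
h(251, 78) - 1*55739 = -114 - 1*55739 = -114 - 55739 = -55853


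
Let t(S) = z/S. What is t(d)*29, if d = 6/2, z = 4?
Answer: 116/3 ≈ 38.667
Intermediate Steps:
d = 3 (d = 6*(½) = 3)
t(S) = 4/S
t(d)*29 = (4/3)*29 = 116/3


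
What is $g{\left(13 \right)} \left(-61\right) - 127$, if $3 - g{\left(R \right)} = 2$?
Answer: $-188$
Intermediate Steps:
$g{\left(R \right)} = 1$ ($g{\left(R \right)} = 3 - 2 = 1$)
$g{\left(13 \right)} \left(-61\right) - 127 = 1 \left(-61\right) - 127 = -61 - 127 = -188$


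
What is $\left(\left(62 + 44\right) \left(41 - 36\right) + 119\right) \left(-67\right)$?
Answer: $-43483$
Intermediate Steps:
$\left(\left(62 + 44\right) \left(41 - 36\right) + 119\right) \left(-67\right) = \left(106 \cdot 5 + 119\right) \left(-67\right) = \left(530 + 119\right) \left(-67\right) = 649 \left(-67\right) = -43483$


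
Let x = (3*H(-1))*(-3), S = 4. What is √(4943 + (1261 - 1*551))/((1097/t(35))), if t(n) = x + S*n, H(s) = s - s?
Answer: 140*√5653/1097 ≈ 9.5954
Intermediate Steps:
H(s) = 0
x = 0 (x = (3*0)*(-3) = 0*(-3) = 0)
t(n) = 4*n (t(n) = 0 + 4*n = 4*n)
√(4943 + (1261 - 1*551))/((1097/t(35))) = √(4943 + (1261 - 1*551))/((1097/((4*35)))) = √(4943 + (1261 - 551))/((1097/140)) = √(4943 + 710)/((1097*(1/140))) = √5653/(1097/140) = √5653*(140/1097) = 140*√5653/1097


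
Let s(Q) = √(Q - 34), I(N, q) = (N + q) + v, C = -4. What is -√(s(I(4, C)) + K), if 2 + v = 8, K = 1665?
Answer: -√(1665 + 2*I*√7) ≈ -40.804 - 0.06484*I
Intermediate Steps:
v = 6 (v = -2 + 8 = 6)
I(N, q) = 6 + N + q (I(N, q) = (N + q) + 6 = 6 + N + q)
s(Q) = √(-34 + Q)
-√(s(I(4, C)) + K) = -√(√(-34 + (6 + 4 - 4)) + 1665) = -√(√(-34 + 6) + 1665) = -√(√(-28) + 1665) = -√(2*I*√7 + 1665) = -√(1665 + 2*I*√7)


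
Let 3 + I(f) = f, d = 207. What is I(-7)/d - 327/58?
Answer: -68269/12006 ≈ -5.6862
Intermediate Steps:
I(f) = -3 + f
I(-7)/d - 327/58 = (-3 - 7)/207 - 327/58 = -10*1/207 - 327*1/58 = -10/207 - 327/58 = -68269/12006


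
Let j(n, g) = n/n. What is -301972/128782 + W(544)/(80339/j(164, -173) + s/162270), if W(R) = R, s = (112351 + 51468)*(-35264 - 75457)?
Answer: -258651124933838/109498912419293 ≈ -2.3621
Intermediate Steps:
s = -18138203499 (s = 163819*(-110721) = -18138203499)
j(n, g) = 1
-301972/128782 + W(544)/(80339/j(164, -173) + s/162270) = -301972/128782 + 544/(80339/1 - 18138203499/162270) = -301972*1/128782 + 544/(80339*1 - 18138203499*1/162270) = -150986/64391 + 544/(80339 - 6046067833/54090) = -150986/64391 + 544/(-1700531323/54090) = -150986/64391 + 544*(-54090/1700531323) = -150986/64391 - 29424960/1700531323 = -258651124933838/109498912419293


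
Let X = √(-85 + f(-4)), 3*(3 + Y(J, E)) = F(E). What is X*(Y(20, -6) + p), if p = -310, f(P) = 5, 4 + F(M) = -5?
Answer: -1264*I*√5 ≈ -2826.4*I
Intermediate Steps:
F(M) = -9 (F(M) = -4 - 5 = -9)
Y(J, E) = -6 (Y(J, E) = -3 + (⅓)*(-9) = -3 - 3 = -6)
X = 4*I*√5 (X = √(-85 + 5) = √(-80) = 4*I*√5 ≈ 8.9443*I)
X*(Y(20, -6) + p) = (4*I*√5)*(-6 - 310) = (4*I*√5)*(-316) = -1264*I*√5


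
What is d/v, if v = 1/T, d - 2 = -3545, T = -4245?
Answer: 15040035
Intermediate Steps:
d = -3543 (d = 2 - 3545 = -3543)
v = -1/4245 (v = 1/(-4245) = -1/4245 ≈ -0.00023557)
d/v = -3543/(-1/4245) = -3543*(-4245) = 15040035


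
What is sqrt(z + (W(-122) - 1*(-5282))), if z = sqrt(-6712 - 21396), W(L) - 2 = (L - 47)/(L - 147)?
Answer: sqrt(382400985 + 144722*I*sqrt(7027))/269 ≈ 72.705 + 1.153*I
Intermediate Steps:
W(L) = 2 + (-47 + L)/(-147 + L) (W(L) = 2 + (L - 47)/(L - 147) = 2 + (-47 + L)/(-147 + L))
z = 2*I*sqrt(7027) (z = sqrt(-28108) = 2*I*sqrt(7027) ≈ 167.65*I)
sqrt(z + (W(-122) - 1*(-5282))) = sqrt(2*I*sqrt(7027) + ((-341 + 3*(-122))/(-147 - 122) - 1*(-5282))) = sqrt(2*I*sqrt(7027) + ((-341 - 366)/(-269) + 5282)) = sqrt(2*I*sqrt(7027) + (-1/269*(-707) + 5282)) = sqrt(2*I*sqrt(7027) + (707/269 + 5282)) = sqrt(2*I*sqrt(7027) + 1421565/269) = sqrt(1421565/269 + 2*I*sqrt(7027))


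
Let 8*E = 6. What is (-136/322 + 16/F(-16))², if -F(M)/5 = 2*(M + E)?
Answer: 242985744/2411301025 ≈ 0.10077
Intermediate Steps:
E = ¾ (E = (⅛)*6 = ¾ ≈ 0.75000)
F(M) = -15/2 - 10*M (F(M) = -10*(M + ¾) = -10*(¾ + M) = -5*(3/2 + 2*M) = -15/2 - 10*M)
(-136/322 + 16/F(-16))² = (-136/322 + 16/(-15/2 - 10*(-16)))² = (-136*1/322 + 16/(-15/2 + 160))² = (-68/161 + 16/(305/2))² = (-68/161 + 16*(2/305))² = (-68/161 + 32/305)² = (-15588/49105)² = 242985744/2411301025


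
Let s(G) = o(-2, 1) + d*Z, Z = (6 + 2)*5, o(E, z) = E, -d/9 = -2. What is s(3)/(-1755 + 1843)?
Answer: 359/44 ≈ 8.1591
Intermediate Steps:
d = 18 (d = -9*(-2) = 18)
Z = 40 (Z = 8*5 = 40)
s(G) = 718 (s(G) = -2 + 18*40 = -2 + 720 = 718)
s(3)/(-1755 + 1843) = 718/(-1755 + 1843) = 718/88 = (1/88)*718 = 359/44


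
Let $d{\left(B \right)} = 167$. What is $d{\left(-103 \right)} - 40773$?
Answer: $-40606$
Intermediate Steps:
$d{\left(-103 \right)} - 40773 = 167 - 40773 = -40606$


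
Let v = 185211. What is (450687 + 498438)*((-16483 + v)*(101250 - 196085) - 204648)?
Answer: -15187446967638000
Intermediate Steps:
(450687 + 498438)*((-16483 + v)*(101250 - 196085) - 204648) = (450687 + 498438)*((-16483 + 185211)*(101250 - 196085) - 204648) = 949125*(168728*(-94835) - 204648) = 949125*(-16001319880 - 204648) = 949125*(-16001524528) = -15187446967638000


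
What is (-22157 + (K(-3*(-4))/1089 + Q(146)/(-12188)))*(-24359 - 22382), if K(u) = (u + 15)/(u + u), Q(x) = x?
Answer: 277692594586667/268136 ≈ 1.0356e+9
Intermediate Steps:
K(u) = (15 + u)/(2*u) (K(u) = (15 + u)/((2*u)) = (15 + u)*(1/(2*u)) = (15 + u)/(2*u))
(-22157 + (K(-3*(-4))/1089 + Q(146)/(-12188)))*(-24359 - 22382) = (-22157 + (((15 - 3*(-4))/(2*((-3*(-4)))))/1089 + 146/(-12188)))*(-24359 - 22382) = (-22157 + (((1/2)*(15 + 12)/12)*(1/1089) + 146*(-1/12188)))*(-46741) = (-22157 + (((1/2)*(1/12)*27)*(1/1089) - 73/6094))*(-46741) = (-22157 + ((9/8)*(1/1089) - 73/6094))*(-46741) = (-22157 + (1/968 - 73/6094))*(-46741) = (-22157 - 2935/268136)*(-46741) = -5941092287/268136*(-46741) = 277692594586667/268136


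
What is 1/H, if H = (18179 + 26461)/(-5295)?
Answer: -353/2976 ≈ -0.11862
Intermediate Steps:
H = -2976/353 (H = 44640*(-1/5295) = -2976/353 ≈ -8.4306)
1/H = 1/(-2976/353) = -353/2976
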